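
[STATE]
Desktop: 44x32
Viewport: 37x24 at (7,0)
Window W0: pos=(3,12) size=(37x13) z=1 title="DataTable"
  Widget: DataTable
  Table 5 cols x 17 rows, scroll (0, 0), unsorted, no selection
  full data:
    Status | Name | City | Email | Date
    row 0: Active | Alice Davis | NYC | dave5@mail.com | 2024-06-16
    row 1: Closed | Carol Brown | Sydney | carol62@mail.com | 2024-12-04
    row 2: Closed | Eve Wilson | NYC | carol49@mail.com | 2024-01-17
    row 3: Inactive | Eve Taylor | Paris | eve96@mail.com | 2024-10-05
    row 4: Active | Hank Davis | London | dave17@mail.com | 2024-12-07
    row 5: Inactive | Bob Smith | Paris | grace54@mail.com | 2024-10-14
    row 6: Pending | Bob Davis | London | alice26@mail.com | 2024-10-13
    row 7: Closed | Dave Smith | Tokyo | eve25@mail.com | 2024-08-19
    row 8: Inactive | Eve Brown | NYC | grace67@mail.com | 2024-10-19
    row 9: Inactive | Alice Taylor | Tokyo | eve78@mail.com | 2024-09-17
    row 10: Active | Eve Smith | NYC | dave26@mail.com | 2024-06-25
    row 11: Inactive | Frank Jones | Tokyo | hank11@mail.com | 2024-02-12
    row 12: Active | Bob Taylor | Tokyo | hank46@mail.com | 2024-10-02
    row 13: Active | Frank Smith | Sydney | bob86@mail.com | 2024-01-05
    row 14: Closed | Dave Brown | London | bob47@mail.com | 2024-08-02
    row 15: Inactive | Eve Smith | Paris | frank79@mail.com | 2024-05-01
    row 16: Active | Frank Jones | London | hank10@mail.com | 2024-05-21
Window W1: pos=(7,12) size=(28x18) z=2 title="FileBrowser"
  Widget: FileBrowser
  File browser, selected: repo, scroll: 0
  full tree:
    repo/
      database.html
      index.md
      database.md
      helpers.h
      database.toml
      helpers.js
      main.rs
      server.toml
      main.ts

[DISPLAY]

                                     
                                     
                                     
                                     
                                     
                                     
                                     
                                     
                                     
                                     
                                     
                                     
┏━━━━━━━━━━━━━━━━━━━━━━━━━━┓━━━━┓    
┃ FileBrowser              ┃    ┃    
┠──────────────────────────┨────┨    
┃> [-] repo/               ┃ail ┃    
┃    database.html         ┃────┃    
┃    index.md              ┃ve5@┃    
┃    database.md           ┃rol6┃    
┃    helpers.h             ┃rol4┃    
┃    database.toml         ┃e96@┃    
┃    helpers.js            ┃ve17┃    
┃    main.rs               ┃ace5┃    
┃    server.toml           ┃ice2┃    


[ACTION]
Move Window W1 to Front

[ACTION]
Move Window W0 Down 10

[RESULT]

                                     
                                     
                                     
                                     
                                     
                                     
                                     
                                     
                                     
                                     
                                     
                                     
┏━━━━━━━━━━━━━━━━━━━━━━━━━━┓         
┃ FileBrowser              ┃         
┠──────────────────────────┨         
┃> [-] repo/               ┃         
┃    database.html         ┃         
┃    index.md              ┃         
┃    database.md           ┃         
┃    helpers.h             ┃━━━━┓    
┃    database.toml         ┃    ┃    
┃    helpers.js            ┃────┨    
┃    main.rs               ┃ail ┃    
┃    server.toml           ┃────┃    


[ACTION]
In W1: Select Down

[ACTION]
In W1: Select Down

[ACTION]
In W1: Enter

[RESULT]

                                     
                                     
                                     
                                     
                                     
                                     
                                     
                                     
                                     
                                     
                                     
                                     
┏━━━━━━━━━━━━━━━━━━━━━━━━━━┓         
┃ FileBrowser              ┃         
┠──────────────────────────┨         
┃  [-] repo/               ┃         
┃    database.html         ┃         
┃  > index.md              ┃         
┃    database.md           ┃         
┃    helpers.h             ┃━━━━┓    
┃    database.toml         ┃    ┃    
┃    helpers.js            ┃────┨    
┃    main.rs               ┃ail ┃    
┃    server.toml           ┃────┃    


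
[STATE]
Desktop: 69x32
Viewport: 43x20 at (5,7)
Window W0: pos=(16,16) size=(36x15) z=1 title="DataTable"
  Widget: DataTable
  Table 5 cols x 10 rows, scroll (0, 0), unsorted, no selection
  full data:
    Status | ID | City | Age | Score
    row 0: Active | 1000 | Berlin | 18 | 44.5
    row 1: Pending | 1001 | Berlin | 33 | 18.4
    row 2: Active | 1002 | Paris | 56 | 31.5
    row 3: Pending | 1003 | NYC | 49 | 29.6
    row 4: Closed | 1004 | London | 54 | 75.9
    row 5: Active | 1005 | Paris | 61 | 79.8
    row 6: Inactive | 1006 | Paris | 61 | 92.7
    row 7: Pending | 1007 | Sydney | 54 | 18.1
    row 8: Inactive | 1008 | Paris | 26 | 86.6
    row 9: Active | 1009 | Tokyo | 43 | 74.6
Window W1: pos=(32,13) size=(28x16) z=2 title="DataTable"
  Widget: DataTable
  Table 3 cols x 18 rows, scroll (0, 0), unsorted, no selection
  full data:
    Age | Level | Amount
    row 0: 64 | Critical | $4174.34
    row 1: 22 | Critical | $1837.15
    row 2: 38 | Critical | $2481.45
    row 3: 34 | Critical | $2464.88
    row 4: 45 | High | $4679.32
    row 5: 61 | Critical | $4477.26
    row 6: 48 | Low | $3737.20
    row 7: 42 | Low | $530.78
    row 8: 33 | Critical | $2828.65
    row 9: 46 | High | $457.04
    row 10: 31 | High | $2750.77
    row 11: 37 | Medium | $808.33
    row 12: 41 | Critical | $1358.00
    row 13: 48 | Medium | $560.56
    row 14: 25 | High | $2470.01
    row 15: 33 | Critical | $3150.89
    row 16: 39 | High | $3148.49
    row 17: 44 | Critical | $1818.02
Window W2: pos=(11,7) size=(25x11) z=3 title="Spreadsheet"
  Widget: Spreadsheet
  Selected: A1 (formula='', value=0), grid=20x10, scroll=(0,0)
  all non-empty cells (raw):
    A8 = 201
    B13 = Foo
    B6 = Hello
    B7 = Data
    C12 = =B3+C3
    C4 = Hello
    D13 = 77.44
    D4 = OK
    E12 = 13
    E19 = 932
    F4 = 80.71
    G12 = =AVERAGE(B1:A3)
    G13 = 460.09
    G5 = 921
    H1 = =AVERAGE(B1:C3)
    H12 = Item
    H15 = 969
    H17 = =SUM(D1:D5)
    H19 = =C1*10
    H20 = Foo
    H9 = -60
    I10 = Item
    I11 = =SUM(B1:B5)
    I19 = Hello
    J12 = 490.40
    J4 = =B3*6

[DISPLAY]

      ┏━━━━━━━━━━━━━━━━━━━━━━━┓            
      ┃ Spreadsheet           ┃            
      ┠───────────────────────┨            
      ┃A1:                    ┃            
      ┃       A       B       ┃            
      ┃-----------------------┃            
      ┃  1      [0]       0   ┃━━━━━━━━━━━━
      ┃  2        0       0   ┃taTable     
      ┃  3        0       0   ┃────────────
      ┃  4        0       0Hel┃│Level   │Am
      ┗━━━━━━━━━━━━━━━━━━━━━━━┛┼────────┼──
           ┠───────────────┃64 │Critical│$4
           ┃Status  │ID  │C┃22 │Critical│$1
           ┃────────┼────┼─┃38 │Critical│$2
           ┃Active  │1000│B┃34 │Critical│$2
           ┃Pending │1001│B┃45 │High    │$4
           ┃Active  │1002│P┃61 │Critical│$4
           ┃Pending │1003│N┃48 │Low     │$3
           ┃Closed  │1004│L┃42 │Low     │$5
           ┃Active  │1005│P┃33 │Critical│$2


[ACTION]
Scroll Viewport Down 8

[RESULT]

      ┃-----------------------┃            
      ┃  1      [0]       0   ┃━━━━━━━━━━━━
      ┃  2        0       0   ┃taTable     
      ┃  3        0       0   ┃────────────
      ┃  4        0       0Hel┃│Level   │Am
      ┗━━━━━━━━━━━━━━━━━━━━━━━┛┼────────┼──
           ┠───────────────┃64 │Critical│$4
           ┃Status  │ID  │C┃22 │Critical│$1
           ┃────────┼────┼─┃38 │Critical│$2
           ┃Active  │1000│B┃34 │Critical│$2
           ┃Pending │1001│B┃45 │High    │$4
           ┃Active  │1002│P┃61 │Critical│$4
           ┃Pending │1003│N┃48 │Low     │$3
           ┃Closed  │1004│L┃42 │Low     │$5
           ┃Active  │1005│P┃33 │Critical│$2
           ┃Inactive│1006│P┃46 │High    │$4
           ┃Pending │1007│S┗━━━━━━━━━━━━━━━
           ┃Inactive│1008│Paris │26 │86.6  
           ┗━━━━━━━━━━━━━━━━━━━━━━━━━━━━━━━
                                           


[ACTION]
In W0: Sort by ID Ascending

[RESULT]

      ┃-----------------------┃            
      ┃  1      [0]       0   ┃━━━━━━━━━━━━
      ┃  2        0       0   ┃taTable     
      ┃  3        0       0   ┃────────────
      ┃  4        0       0Hel┃│Level   │Am
      ┗━━━━━━━━━━━━━━━━━━━━━━━┛┼────────┼──
           ┠───────────────┃64 │Critical│$4
           ┃Status  │ID ▲│C┃22 │Critical│$1
           ┃────────┼────┼─┃38 │Critical│$2
           ┃Active  │1000│B┃34 │Critical│$2
           ┃Pending │1001│B┃45 │High    │$4
           ┃Active  │1002│P┃61 │Critical│$4
           ┃Pending │1003│N┃48 │Low     │$3
           ┃Closed  │1004│L┃42 │Low     │$5
           ┃Active  │1005│P┃33 │Critical│$2
           ┃Inactive│1006│P┃46 │High    │$4
           ┃Pending │1007│S┗━━━━━━━━━━━━━━━
           ┃Inactive│1008│Paris │26 │86.6  
           ┗━━━━━━━━━━━━━━━━━━━━━━━━━━━━━━━
                                           


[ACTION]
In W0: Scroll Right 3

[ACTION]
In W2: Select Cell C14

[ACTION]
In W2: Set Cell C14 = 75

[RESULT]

      ┃-----------------------┃            
      ┃  1        0       0   ┃━━━━━━━━━━━━
      ┃  2        0       0   ┃taTable     
      ┃  3        0       0   ┃────────────
      ┃  4        0       0Hel┃│Level   │Am
      ┗━━━━━━━━━━━━━━━━━━━━━━━┛┼────────┼──
           ┠───────────────┃64 │Critical│$4
           ┃Status  │ID ▲│C┃22 │Critical│$1
           ┃────────┼────┼─┃38 │Critical│$2
           ┃Active  │1000│B┃34 │Critical│$2
           ┃Pending │1001│B┃45 │High    │$4
           ┃Active  │1002│P┃61 │Critical│$4
           ┃Pending │1003│N┃48 │Low     │$3
           ┃Closed  │1004│L┃42 │Low     │$5
           ┃Active  │1005│P┃33 │Critical│$2
           ┃Inactive│1006│P┃46 │High    │$4
           ┃Pending │1007│S┗━━━━━━━━━━━━━━━
           ┃Inactive│1008│Paris │26 │86.6  
           ┗━━━━━━━━━━━━━━━━━━━━━━━━━━━━━━━
                                           


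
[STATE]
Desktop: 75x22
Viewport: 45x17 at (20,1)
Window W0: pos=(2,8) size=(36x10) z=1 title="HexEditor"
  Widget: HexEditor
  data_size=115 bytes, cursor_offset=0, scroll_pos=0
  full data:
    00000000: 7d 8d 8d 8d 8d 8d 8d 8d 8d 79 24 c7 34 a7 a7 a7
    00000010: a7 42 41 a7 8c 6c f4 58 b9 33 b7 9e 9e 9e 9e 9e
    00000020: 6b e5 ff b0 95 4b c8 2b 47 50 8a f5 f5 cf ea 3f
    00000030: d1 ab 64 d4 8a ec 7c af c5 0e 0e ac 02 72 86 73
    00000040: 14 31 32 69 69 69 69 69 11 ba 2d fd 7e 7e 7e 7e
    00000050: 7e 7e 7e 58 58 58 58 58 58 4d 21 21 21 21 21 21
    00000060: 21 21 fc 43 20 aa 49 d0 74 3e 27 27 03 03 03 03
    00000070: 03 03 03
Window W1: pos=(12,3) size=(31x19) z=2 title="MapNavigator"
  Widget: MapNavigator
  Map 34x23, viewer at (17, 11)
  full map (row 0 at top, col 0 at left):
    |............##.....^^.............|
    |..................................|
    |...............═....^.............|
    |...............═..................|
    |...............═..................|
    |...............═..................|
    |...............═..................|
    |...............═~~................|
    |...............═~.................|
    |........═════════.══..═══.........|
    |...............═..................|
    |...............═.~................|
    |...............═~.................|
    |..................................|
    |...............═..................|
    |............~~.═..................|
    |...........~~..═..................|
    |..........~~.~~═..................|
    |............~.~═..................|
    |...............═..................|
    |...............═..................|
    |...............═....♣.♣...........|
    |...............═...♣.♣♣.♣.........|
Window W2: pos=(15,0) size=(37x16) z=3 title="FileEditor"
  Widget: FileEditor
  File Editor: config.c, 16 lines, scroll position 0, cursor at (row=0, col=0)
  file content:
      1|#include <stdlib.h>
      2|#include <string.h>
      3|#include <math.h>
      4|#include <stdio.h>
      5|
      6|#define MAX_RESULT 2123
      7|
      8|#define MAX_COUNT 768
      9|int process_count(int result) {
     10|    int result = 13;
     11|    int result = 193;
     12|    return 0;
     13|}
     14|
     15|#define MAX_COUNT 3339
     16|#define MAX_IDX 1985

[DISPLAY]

eEditor                        ┃             
───────────────────────────────┨             
lude <stdlib.h>               ▲┃             
lude <string.h>               █┃             
lude <math.h>                 ░┃             
lude <stdio.h>                ░┃             
                              ░┃             
ine MAX_RESULT 2123           ░┃             
                              ░┃             
ine MAX_COUNT 768             ░┃             
process_count(int result) {   ░┃             
int result = 13;              ░┃             
int result = 193;             ░┃             
return 0;                     ▼┃             
━━━━━━━━━━━━━━━━━━━━━━━━━━━━━━━┛             
.....═................┃                      
..~~.═................┃                      


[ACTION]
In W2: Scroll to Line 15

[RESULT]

eEditor                        ┃             
───────────────────────────────┨             
                              ▲┃             
ine MAX_RESULT 2123           ░┃             
                              ░┃             
ine MAX_COUNT 768             ░┃             
process_count(int result) {   ░┃             
int result = 13;              ░┃             
int result = 193;             ░┃             
return 0;                     ░┃             
                              ░┃             
                              ░┃             
ine MAX_COUNT 3339            █┃             
ine MAX_IDX 1985              ▼┃             
━━━━━━━━━━━━━━━━━━━━━━━━━━━━━━━┛             
.....═................┃                      
..~~.═................┃                      


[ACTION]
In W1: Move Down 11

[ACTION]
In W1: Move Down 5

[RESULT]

eEditor                        ┃             
───────────────────────────────┨             
                              ▲┃             
ine MAX_RESULT 2123           ░┃             
                              ░┃             
ine MAX_COUNT 768             ░┃             
process_count(int result) {   ░┃             
int result = 13;              ░┃             
int result = 193;             ░┃             
return 0;                     ░┃             
                              ░┃             
                              ░┃             
ine MAX_COUNT 3339            █┃             
ine MAX_IDX 1985              ▼┃             
━━━━━━━━━━━━━━━━━━━━━━━━━━━━━━━┛             
                      ┃                      
                      ┃                      


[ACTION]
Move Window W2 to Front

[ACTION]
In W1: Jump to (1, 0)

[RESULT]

eEditor                        ┃             
───────────────────────────────┨             
                              ▲┃             
ine MAX_RESULT 2123           ░┃             
                              ░┃             
ine MAX_COUNT 768             ░┃             
process_count(int result) {   ░┃             
int result = 13;              ░┃             
int result = 193;             ░┃             
return 0;                     ░┃             
                              ░┃             
                              ░┃             
ine MAX_COUNT 3339            █┃             
ine MAX_IDX 1985              ▼┃             
━━━━━━━━━━━━━━━━━━━━━━━━━━━━━━━┛             
      ...............═┃                      
      ...............═┃                      


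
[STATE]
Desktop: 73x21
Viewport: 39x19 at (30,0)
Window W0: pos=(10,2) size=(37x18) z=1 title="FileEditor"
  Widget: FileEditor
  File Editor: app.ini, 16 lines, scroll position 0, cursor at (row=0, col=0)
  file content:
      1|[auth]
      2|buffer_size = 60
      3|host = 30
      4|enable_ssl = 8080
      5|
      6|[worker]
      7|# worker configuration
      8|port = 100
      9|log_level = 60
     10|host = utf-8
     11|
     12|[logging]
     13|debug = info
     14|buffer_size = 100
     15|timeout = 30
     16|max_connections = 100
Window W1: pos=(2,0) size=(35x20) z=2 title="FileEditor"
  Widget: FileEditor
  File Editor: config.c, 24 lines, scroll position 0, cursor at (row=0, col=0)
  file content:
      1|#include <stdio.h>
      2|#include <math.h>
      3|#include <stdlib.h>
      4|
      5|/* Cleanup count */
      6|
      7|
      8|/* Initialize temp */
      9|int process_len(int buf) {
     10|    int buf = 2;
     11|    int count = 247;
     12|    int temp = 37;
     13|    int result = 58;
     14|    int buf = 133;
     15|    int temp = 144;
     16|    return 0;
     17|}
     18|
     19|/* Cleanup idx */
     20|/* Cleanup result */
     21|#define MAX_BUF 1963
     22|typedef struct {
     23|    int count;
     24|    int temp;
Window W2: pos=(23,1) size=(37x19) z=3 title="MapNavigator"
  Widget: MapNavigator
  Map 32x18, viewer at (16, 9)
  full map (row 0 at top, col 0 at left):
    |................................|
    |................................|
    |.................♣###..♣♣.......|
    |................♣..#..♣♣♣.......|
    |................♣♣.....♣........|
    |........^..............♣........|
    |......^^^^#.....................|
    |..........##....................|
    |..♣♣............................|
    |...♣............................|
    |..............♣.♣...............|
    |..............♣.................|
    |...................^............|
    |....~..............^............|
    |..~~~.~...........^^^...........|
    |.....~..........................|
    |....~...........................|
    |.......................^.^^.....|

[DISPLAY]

━━━━━━┓                                
━━━━━━━━━━━━━━━━━━━━━━━━━━━━━┓         
vigator                      ┃         
─────────────────────────────┨         
............♣###..♣♣.......  ┃         
...........♣..#..♣♣♣.......  ┃         
...........♣♣.....♣........  ┃         
...^..............♣........  ┃         
.^^^^#.....................  ┃         
.....##....................  ┃         
...........................  ┃         
...........@...............  ┃         
.........♣.♣...............  ┃         
.........♣.................  ┃         
..............^............  ┃         
..............^............  ┃         
.~...........^^^...........  ┃         
~..........................  ┃         
...........................  ┃         


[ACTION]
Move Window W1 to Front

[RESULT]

━━━━━━┓                                
      ┃━━━━━━━━━━━━━━━━━━━━━━┓         
──────┨                      ┃         
     ▲┃──────────────────────┨         
     █┃.....♣###..♣♣.......  ┃         
     ░┃....♣..#..♣♣♣.......  ┃         
     ░┃....♣♣.....♣........  ┃         
     ░┃...........♣........  ┃         
     ░┃....................  ┃         
     ░┃....................  ┃         
     ░┃....................  ┃         
     ░┃....@...............  ┃         
     ░┃..♣.♣...............  ┃         
     ░┃..♣.................  ┃         
     ░┃.......^............  ┃         
     ░┃.......^............  ┃         
     ░┃......^^^...........  ┃         
     ░┃....................  ┃         
     ▼┃....................  ┃         


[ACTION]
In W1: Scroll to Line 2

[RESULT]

━━━━━━┓                                
      ┃━━━━━━━━━━━━━━━━━━━━━━┓         
──────┨                      ┃         
     ▲┃──────────────────────┨         
     ░┃.....♣###..♣♣.......  ┃         
     █┃....♣..#..♣♣♣.......  ┃         
     ░┃....♣♣.....♣........  ┃         
     ░┃...........♣........  ┃         
     ░┃....................  ┃         
     ░┃....................  ┃         
     ░┃....................  ┃         
     ░┃....@...............  ┃         
     ░┃..♣.♣...............  ┃         
     ░┃..♣.................  ┃         
     ░┃.......^............  ┃         
     ░┃.......^............  ┃         
     ░┃......^^^...........  ┃         
     ░┃....................  ┃         
     ▼┃....................  ┃         


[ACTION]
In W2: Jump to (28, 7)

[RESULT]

━━━━━━┓                                
      ┃━━━━━━━━━━━━━━━━━━━━━━┓         
──────┨                      ┃         
     ▲┃──────────────────────┨         
     ░┃........              ┃         
     █┃........              ┃         
     ░┃♣.......              ┃         
     ░┃♣.......              ┃         
     ░┃........              ┃         
     ░┃........              ┃         
     ░┃........              ┃         
     ░┃....@...              ┃         
     ░┃........              ┃         
     ░┃........              ┃         
     ░┃........              ┃         
     ░┃........              ┃         
     ░┃........              ┃         
     ░┃........              ┃         
     ▼┃........              ┃         


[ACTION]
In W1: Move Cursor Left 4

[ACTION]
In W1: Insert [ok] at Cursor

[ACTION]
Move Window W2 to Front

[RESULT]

━━━━━━┓                                
━━━━━━━━━━━━━━━━━━━━━━━━━━━━━┓         
vigator                      ┃         
─────────────────────────────┨         
...............              ┃         
...............              ┃         
♣###..♣♣.......              ┃         
..#..♣♣♣.......              ┃         
♣.....♣........              ┃         
......♣........              ┃         
...............              ┃         
...........@...              ┃         
...............              ┃         
...............              ┃         
...............              ┃         
...............              ┃         
..^............              ┃         
..^............              ┃         
.^^^...........              ┃         


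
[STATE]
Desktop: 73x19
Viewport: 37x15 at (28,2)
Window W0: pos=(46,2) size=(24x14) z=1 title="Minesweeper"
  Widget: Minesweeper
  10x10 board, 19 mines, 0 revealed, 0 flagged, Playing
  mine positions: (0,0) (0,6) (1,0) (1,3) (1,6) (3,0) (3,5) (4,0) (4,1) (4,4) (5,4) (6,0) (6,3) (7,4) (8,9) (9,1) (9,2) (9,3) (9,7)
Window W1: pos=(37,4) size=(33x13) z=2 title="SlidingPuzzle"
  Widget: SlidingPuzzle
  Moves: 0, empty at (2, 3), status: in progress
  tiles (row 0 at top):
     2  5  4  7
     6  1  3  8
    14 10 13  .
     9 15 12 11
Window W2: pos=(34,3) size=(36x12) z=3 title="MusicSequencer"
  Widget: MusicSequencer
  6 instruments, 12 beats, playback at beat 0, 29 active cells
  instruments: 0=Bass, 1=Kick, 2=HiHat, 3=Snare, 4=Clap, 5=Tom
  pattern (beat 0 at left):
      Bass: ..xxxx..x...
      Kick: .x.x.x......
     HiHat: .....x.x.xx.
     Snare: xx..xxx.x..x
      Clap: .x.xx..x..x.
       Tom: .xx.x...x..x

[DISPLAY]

                  ┏━━━━━━━━━━━━━━━━━━
      ┏━━━━━━━━━━━━━━━━━━━━━━━━━━━━━━
      ┃ MusicSequencer               
      ┠──────────────────────────────
      ┃      ▼12345678901            
      ┃  Bass··████··█···            
      ┃  Kick·█·█·█······            
      ┃ HiHat·····█·█·██·            
      ┃ Snare██··███·█··█            
      ┃  Clap·█·██··█··█·            
      ┃   Tom·██·█···█··█            
      ┃                              
      ┗━━━━━━━━━━━━━━━━━━━━━━━━━━━━━━
         ┃└────┴────┴────┴────┘      
         ┗━━━━━━━━━━━━━━━━━━━━━━━━━━━


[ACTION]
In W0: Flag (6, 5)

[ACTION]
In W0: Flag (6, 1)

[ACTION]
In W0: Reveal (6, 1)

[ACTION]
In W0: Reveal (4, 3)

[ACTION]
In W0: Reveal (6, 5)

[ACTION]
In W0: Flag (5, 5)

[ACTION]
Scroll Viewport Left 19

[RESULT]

                                     
                         ┏━━━━━━━━━━━
                         ┃ MusicSeque
                         ┠───────────
                         ┃      ▼1234
                         ┃  Bass··███
                         ┃  Kick·█·█·
                         ┃ HiHat·····
                         ┃ Snare██··█
                         ┃  Clap·█·██
                         ┃   Tom·██·█
                         ┃           
                         ┗━━━━━━━━━━━
                            ┃└────┴──
                            ┗━━━━━━━━


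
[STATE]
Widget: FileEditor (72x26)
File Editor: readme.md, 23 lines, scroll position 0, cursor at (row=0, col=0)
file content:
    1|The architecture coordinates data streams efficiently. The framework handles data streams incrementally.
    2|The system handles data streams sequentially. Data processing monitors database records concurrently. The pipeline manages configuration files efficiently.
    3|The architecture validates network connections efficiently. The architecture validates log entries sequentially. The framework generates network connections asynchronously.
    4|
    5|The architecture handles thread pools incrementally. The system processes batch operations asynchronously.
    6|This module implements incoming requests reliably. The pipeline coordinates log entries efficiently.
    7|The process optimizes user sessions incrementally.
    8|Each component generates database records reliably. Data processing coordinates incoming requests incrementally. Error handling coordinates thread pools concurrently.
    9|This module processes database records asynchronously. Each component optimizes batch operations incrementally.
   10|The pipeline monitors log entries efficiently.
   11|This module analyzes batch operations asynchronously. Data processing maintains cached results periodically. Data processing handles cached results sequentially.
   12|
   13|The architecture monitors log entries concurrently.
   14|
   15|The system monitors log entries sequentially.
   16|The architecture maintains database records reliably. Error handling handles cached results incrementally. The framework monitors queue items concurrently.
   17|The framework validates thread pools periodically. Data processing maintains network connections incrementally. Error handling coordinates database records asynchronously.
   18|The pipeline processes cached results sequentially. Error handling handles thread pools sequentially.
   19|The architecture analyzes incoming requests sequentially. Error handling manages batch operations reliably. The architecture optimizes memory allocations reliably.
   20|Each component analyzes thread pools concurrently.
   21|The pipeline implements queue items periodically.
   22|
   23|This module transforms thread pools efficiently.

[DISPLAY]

█he architecture coordinates data streams efficiently. The framework ha▲
The system handles data streams sequentially. Data processing monitors █
The architecture validates network connections efficiently. The archite░
                                                                       ░
The architecture handles thread pools incrementally. The system process░
This module implements incoming requests reliably. The pipeline coordin░
The process optimizes user sessions incrementally.                     ░
Each component generates database records reliably. Data processing coo░
This module processes database records asynchronously. Each component o░
The pipeline monitors log entries efficiently.                         ░
This module analyzes batch operations asynchronously. Data processing m░
                                                                       ░
The architecture monitors log entries concurrently.                    ░
                                                                       ░
The system monitors log entries sequentially.                          ░
The architecture maintains database records reliably. Error handling ha░
The framework validates thread pools periodically. Data processing main░
The pipeline processes cached results sequentially. Error handling hand░
The architecture analyzes incoming requests sequentially. Error handlin░
Each component analyzes thread pools concurrently.                     ░
The pipeline implements queue items periodically.                      ░
                                                                       ░
This module transforms thread pools efficiently.                       ░
                                                                       ░
                                                                       ░
                                                                       ▼


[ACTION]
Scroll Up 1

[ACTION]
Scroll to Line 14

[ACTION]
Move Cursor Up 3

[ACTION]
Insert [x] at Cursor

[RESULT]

x█he architecture coordinates data streams efficiently. The framework h▲
The system handles data streams sequentially. Data processing monitors █
The architecture validates network connections efficiently. The archite░
                                                                       ░
The architecture handles thread pools incrementally. The system process░
This module implements incoming requests reliably. The pipeline coordin░
The process optimizes user sessions incrementally.                     ░
Each component generates database records reliably. Data processing coo░
This module processes database records asynchronously. Each component o░
The pipeline monitors log entries efficiently.                         ░
This module analyzes batch operations asynchronously. Data processing m░
                                                                       ░
The architecture monitors log entries concurrently.                    ░
                                                                       ░
The system monitors log entries sequentially.                          ░
The architecture maintains database records reliably. Error handling ha░
The framework validates thread pools periodically. Data processing main░
The pipeline processes cached results sequentially. Error handling hand░
The architecture analyzes incoming requests sequentially. Error handlin░
Each component analyzes thread pools concurrently.                     ░
The pipeline implements queue items periodically.                      ░
                                                                       ░
This module transforms thread pools efficiently.                       ░
                                                                       ░
                                                                       ░
                                                                       ▼


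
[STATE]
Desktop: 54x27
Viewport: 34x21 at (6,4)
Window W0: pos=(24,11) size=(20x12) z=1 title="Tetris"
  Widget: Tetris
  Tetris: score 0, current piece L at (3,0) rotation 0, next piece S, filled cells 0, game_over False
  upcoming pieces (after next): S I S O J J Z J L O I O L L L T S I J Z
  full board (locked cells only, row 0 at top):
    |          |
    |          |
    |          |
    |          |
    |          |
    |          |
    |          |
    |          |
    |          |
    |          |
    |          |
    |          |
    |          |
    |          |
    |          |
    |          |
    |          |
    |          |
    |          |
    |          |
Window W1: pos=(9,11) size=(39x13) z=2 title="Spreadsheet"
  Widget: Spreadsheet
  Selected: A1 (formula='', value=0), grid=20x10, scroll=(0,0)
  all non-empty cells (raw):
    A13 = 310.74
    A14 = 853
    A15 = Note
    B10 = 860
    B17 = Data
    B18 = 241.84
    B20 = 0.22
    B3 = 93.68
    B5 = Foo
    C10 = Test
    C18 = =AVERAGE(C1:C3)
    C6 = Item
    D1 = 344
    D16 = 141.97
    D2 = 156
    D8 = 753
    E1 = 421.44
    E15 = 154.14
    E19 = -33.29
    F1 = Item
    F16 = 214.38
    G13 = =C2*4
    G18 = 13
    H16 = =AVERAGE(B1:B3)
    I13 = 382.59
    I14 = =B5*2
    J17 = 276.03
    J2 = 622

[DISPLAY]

                                  
                                  
                                  
                                  
                                  
                                  
                                  
   ┏━━━━━━━━━━━━━━━━━━━━━━━━━━━━━━
   ┃ Spreadsheet                  
   ┠──────────────────────────────
   ┃A1:                           
   ┃       A       B       C      
   ┃------------------------------
   ┃  1      [0]       0       0  
   ┃  2        0       0       0  
   ┃  3        0   93.68       0  
   ┃  4        0       0       0  
   ┃  5        0Foo            0  
   ┃  6        0       0Item      
   ┗━━━━━━━━━━━━━━━━━━━━━━━━━━━━━━
                                  


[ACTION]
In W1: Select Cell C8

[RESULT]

                                  
                                  
                                  
                                  
                                  
                                  
                                  
   ┏━━━━━━━━━━━━━━━━━━━━━━━━━━━━━━
   ┃ Spreadsheet                  
   ┠──────────────────────────────
   ┃C8:                           
   ┃       A       B       C      
   ┃------------------------------
   ┃  1        0       0       0  
   ┃  2        0       0       0  
   ┃  3        0   93.68       0  
   ┃  4        0       0       0  
   ┃  5        0Foo            0  
   ┃  6        0       0Item      
   ┗━━━━━━━━━━━━━━━━━━━━━━━━━━━━━━
                                  


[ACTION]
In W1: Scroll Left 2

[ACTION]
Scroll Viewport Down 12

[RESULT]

                                  
                                  
                                  
                                  
                                  
   ┏━━━━━━━━━━━━━━━━━━━━━━━━━━━━━━
   ┃ Spreadsheet                  
   ┠──────────────────────────────
   ┃C8:                           
   ┃       A       B       C      
   ┃------------------------------
   ┃  1        0       0       0  
   ┃  2        0       0       0  
   ┃  3        0   93.68       0  
   ┃  4        0       0       0  
   ┃  5        0Foo            0  
   ┃  6        0       0Item      
   ┗━━━━━━━━━━━━━━━━━━━━━━━━━━━━━━
                                  
                                  
                                  


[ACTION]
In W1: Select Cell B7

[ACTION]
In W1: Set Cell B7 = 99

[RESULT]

                                  
                                  
                                  
                                  
                                  
   ┏━━━━━━━━━━━━━━━━━━━━━━━━━━━━━━
   ┃ Spreadsheet                  
   ┠──────────────────────────────
   ┃B7: 99                        
   ┃       A       B       C      
   ┃------------------------------
   ┃  1        0       0       0  
   ┃  2        0       0       0  
   ┃  3        0   93.68       0  
   ┃  4        0       0       0  
   ┃  5        0Foo            0  
   ┃  6        0       0Item      
   ┗━━━━━━━━━━━━━━━━━━━━━━━━━━━━━━
                                  
                                  
                                  
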